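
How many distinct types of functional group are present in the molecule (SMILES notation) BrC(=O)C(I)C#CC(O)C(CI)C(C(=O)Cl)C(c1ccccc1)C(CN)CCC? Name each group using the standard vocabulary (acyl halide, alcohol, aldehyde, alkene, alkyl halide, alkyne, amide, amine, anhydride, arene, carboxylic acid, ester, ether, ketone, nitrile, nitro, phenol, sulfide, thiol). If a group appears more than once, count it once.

–C(=O)Br: carbonyl C bonded to C and to a halogen → acyl halide (not alkyl halide).
halogen on an sp³ carbon → alkyl halide.
C≡C triple bond → alkyne.
–OH on an sp³ carbon → alcohol (secondary).
pendant –CH2X: halogen on sp³ carbon → alkyl halide.
pendant –C(=O)X: carbonyl C bonded to C and halogen → acyl halide.
pendant –C6H5: benzene ring → arene.
pendant –CH2NH2: N on sp³ C, no adjacent C=O → amine.
Distinct types present: acyl halide, alcohol, alkyl halide, alkyne, amine, arene.

6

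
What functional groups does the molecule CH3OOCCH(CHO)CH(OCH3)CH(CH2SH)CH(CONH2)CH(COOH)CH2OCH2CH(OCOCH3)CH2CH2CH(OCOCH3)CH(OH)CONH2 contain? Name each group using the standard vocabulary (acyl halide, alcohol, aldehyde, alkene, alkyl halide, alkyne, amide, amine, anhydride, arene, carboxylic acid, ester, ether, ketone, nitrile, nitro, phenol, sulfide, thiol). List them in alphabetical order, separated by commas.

Working along the chain:
  CH3OOC: CH3O–C(=O)–: carbonyl C bonded to C and to –OCH3 → ester (not ketone + ether).
  CH(CHO): pendant –CHO: carbonyl C bonded to C and H → aldehyde.
  CH(OCH3): pendant –OCH3: C–O–C with sp³ C, no adjacent C=O → ether.
  CH(CH2SH): pendant –CH2SH → thiol.
  CH(CONH2): pendant –CONH2: carbonyl C bonded to C and N → amide.
  CH(COOH): pendant –COOH: carbonyl C bonded to C and –OH → carboxylic acid.
  CH2OCH2: C–O–C with sp³ carbons on both sides and no adjacent C=O → ether.
  CH(OCOCH3): pendant –OC(=O)CH3: an acyloxy group → ester.
  CH(OCOCH3): pendant –OC(=O)CH3: an acyloxy group → ester.
  CH(OH): –OH on an sp³ carbon → alcohol (secondary).
  CONH2: –C(=O)NH2: carbonyl C bonded to C and to N → amide (the N is not a separate amine).

alcohol, aldehyde, amide, carboxylic acid, ester, ether, thiol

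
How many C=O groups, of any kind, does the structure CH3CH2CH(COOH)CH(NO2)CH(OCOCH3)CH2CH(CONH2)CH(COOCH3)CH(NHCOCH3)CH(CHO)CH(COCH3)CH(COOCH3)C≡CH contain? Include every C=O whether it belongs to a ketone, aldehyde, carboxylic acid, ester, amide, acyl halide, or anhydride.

CH(COOH): carboxylic acid, 1 C=O (running total 1).
CH(OCOCH3): ester, 1 C=O (running total 2).
CH(CONH2): amide, 1 C=O (running total 3).
CH(COOCH3): ester, 1 C=O (running total 4).
CH(NHCOCH3): amide, 1 C=O (running total 5).
CH(CHO): aldehyde, 1 C=O (running total 6).
CH(COCH3): ketone, 1 C=O (running total 7).
CH(COOCH3): ester, 1 C=O (running total 8).

8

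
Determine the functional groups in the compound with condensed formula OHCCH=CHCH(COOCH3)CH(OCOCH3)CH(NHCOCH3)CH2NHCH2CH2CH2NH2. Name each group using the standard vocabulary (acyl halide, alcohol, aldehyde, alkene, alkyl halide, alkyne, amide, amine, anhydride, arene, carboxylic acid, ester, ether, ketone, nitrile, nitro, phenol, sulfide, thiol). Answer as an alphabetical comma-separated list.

aldehyde, alkene, amide, amine, ester

terminal –CHO: carbonyl C bonded to H and C → aldehyde.
C=C double bond → alkene.
pendant –COOCH3: carbonyl C bonded to C and –OCH3 → ester.
pendant –OC(=O)CH3: an acyloxy group → ester.
pendant –NHC(=O)CH3: N bonded to a carbonyl → amide (not amine).
C–N–C with sp³ carbons and no adjacent C=O → amine (secondary).
–NH2 on an sp³ carbon with no adjacent C=O → amine.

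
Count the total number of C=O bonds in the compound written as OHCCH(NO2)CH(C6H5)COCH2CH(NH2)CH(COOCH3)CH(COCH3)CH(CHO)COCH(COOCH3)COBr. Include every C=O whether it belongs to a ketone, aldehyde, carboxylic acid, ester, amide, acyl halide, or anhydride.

OHC: aldehyde, 1 C=O (running total 1).
CO: ketone, 1 C=O (running total 2).
CH(COOCH3): ester, 1 C=O (running total 3).
CH(COCH3): ketone, 1 C=O (running total 4).
CH(CHO): aldehyde, 1 C=O (running total 5).
CO: ketone, 1 C=O (running total 6).
CH(COOCH3): ester, 1 C=O (running total 7).
COBr: acyl halide, 1 C=O (running total 8).

8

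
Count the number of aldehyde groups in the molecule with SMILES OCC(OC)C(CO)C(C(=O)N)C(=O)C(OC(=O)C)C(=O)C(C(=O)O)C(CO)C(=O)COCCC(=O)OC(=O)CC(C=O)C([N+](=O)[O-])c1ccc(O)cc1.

Taking each segment in turn:
  HOCH2: HO– on an sp³ carbon → alcohol.
  CH(OCH3): pendant –OCH3: C–O–C with sp³ C, no adjacent C=O → ether.
  CH(CH2OH): pendant –CH2OH on an sp³ backbone C → alcohol.
  CH(CONH2): pendant –CONH2: carbonyl C bonded to C and N → amide.
  CO: –C(=O)– with carbon on both sides → ketone.
  CH(OCOCH3): pendant –OC(=O)CH3: an acyloxy group → ester.
  CO: –C(=O)– with carbon on both sides → ketone.
  CH(COOH): pendant –COOH: carbonyl C bonded to C and –OH → carboxylic acid.
  CH(CH2OH): pendant –CH2OH on an sp³ backbone C → alcohol.
  CO: –C(=O)– with carbon on both sides → ketone.
  CH2OCH2: C–O–C with sp³ carbons on both sides and no adjacent C=O → ether.
  CH2CO-O-COCH2: two acyl groups sharing one oxygen, –C(=O)–O–C(=O)– → anhydride.
  CH(CHO): pendant –CHO: carbonyl C bonded to C and H → aldehyde.
  CH(NO2): –NO2 on an sp³ carbon → nitro (the N=O is not a carbonyl).
  C6H4OH: –OH attached directly to an aromatic ring → phenol (not alcohol); the ring itself is an arene.
Aldehyde appears at: CH(CHO) → 1.

1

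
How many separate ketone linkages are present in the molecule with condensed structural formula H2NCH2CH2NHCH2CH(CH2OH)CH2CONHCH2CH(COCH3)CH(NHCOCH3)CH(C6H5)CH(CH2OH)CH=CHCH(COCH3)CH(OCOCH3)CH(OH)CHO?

2

Taking each segment in turn:
  H2NCH2: –NH2 on an sp³ carbon with no adjacent C=O → amine.
  CH2NHCH2: C–N–C with sp³ carbons and no adjacent C=O → amine (secondary).
  CH(CH2OH): pendant –CH2OH on an sp³ backbone C → alcohol.
  CH2CONHCH2: –C(=O)–N– linkage → amide (the N is not an amine).
  CH(COCH3): pendant –COCH3: carbonyl C bonded to two carbons → ketone.
  CH(NHCOCH3): pendant –NHC(=O)CH3: N bonded to a carbonyl → amide (not amine).
  CH(C6H5): pendant –C6H5: benzene ring → arene.
  CH(CH2OH): pendant –CH2OH on an sp³ backbone C → alcohol.
  CH=CH: C=C double bond → alkene.
  CH(COCH3): pendant –COCH3: carbonyl C bonded to two carbons → ketone.
  CH(OCOCH3): pendant –OC(=O)CH3: an acyloxy group → ester.
  CH(OH): –OH on an sp³ carbon → alcohol (secondary).
  CHO: terminal –CHO: carbonyl C bonded to H and C → aldehyde.
Ketone appears at: CH(COCH3), CH(COCH3) → 2.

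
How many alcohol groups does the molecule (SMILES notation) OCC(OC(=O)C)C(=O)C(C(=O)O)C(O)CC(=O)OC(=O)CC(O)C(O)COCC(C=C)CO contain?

Taking each segment in turn:
  HOCH2: HO– on an sp³ carbon → alcohol.
  CH(OCOCH3): pendant –OC(=O)CH3: an acyloxy group → ester.
  CO: –C(=O)– with carbon on both sides → ketone.
  CH(COOH): pendant –COOH: carbonyl C bonded to C and –OH → carboxylic acid.
  CH(OH): –OH on an sp³ carbon → alcohol (secondary).
  CH2CO-O-COCH2: two acyl groups sharing one oxygen, –C(=O)–O–C(=O)– → anhydride.
  CH(OH): –OH on an sp³ carbon → alcohol (secondary).
  CH(OH): –OH on an sp³ carbon → alcohol (secondary).
  CH2OCH2: C–O–C with sp³ carbons on both sides and no adjacent C=O → ether.
  CH(CH=CH2): pendant –CH=CH2: C=C double bond → alkene.
  CH2OH: –OH on an sp³ carbon → alcohol.
Alcohol appears at: HOCH2, CH(OH), CH(OH), CH(OH), CH2OH → 5.

5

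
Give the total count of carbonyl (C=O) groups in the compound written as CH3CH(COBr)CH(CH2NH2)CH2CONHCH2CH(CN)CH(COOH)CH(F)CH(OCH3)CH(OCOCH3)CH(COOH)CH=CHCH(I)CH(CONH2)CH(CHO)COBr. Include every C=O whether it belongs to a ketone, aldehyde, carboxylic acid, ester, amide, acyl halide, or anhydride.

CH(COBr): acyl halide, 1 C=O (running total 1).
CH2CONHCH2: amide, 1 C=O (running total 2).
CH(COOH): carboxylic acid, 1 C=O (running total 3).
CH(OCOCH3): ester, 1 C=O (running total 4).
CH(COOH): carboxylic acid, 1 C=O (running total 5).
CH(CONH2): amide, 1 C=O (running total 6).
CH(CHO): aldehyde, 1 C=O (running total 7).
COBr: acyl halide, 1 C=O (running total 8).

8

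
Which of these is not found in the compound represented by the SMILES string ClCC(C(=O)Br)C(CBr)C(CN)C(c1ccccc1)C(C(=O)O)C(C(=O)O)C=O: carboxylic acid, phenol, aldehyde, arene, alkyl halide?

carboxylic acid: present (CH(COOH) — pendant –COOH: carbonyl C bonded to C and –OH → carboxylic acid).
alkyl halide: present (ClCH2 — halogen on an sp³ carbon → alkyl halide).
arene: present (CH(C6H5) — pendant –C6H5: benzene ring → arene).
aldehyde: present (CHO — terminal –CHO: carbonyl C bonded to H and C → aldehyde).
phenol: no segment matches this pattern.

phenol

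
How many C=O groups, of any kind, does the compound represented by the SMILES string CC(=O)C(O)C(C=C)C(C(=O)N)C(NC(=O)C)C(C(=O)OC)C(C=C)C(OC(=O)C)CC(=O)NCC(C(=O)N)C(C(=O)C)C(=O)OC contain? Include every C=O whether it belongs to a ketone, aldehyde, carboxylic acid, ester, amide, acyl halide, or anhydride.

CO: ketone, 1 C=O (running total 1).
CH(CONH2): amide, 1 C=O (running total 2).
CH(NHCOCH3): amide, 1 C=O (running total 3).
CH(COOCH3): ester, 1 C=O (running total 4).
CH(OCOCH3): ester, 1 C=O (running total 5).
CH2CONHCH2: amide, 1 C=O (running total 6).
CH(CONH2): amide, 1 C=O (running total 7).
CH(COCH3): ketone, 1 C=O (running total 8).
COOCH3: ester, 1 C=O (running total 9).

9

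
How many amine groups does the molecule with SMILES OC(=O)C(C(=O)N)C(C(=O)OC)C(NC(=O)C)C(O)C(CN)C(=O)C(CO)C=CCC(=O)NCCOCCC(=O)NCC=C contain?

Working along the chain:
  HOOC: –COOH: carbonyl C bonded to –OH and C → carboxylic acid (the –OH is not a separate alcohol).
  CH(CONH2): pendant –CONH2: carbonyl C bonded to C and N → amide.
  CH(COOCH3): pendant –COOCH3: carbonyl C bonded to C and –OCH3 → ester.
  CH(NHCOCH3): pendant –NHC(=O)CH3: N bonded to a carbonyl → amide (not amine).
  CH(OH): –OH on an sp³ carbon → alcohol (secondary).
  CH(CH2NH2): pendant –CH2NH2: N on sp³ C, no adjacent C=O → amine.
  CO: –C(=O)– with carbon on both sides → ketone.
  CH(CH2OH): pendant –CH2OH on an sp³ backbone C → alcohol.
  CH=CH: C=C double bond → alkene.
  CH2CONHCH2: –C(=O)–N– linkage → amide (the N is not an amine).
  CH2OCH2: C–O–C with sp³ carbons on both sides and no adjacent C=O → ether.
  CH2CONHCH2: –C(=O)–N– linkage → amide (the N is not an amine).
  CH=CH2: C=C double bond → alkene.
Amine appears at: CH(CH2NH2) → 1.

1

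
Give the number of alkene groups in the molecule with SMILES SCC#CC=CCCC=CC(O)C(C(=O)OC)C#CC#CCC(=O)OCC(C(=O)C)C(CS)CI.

–SH on an sp³ carbon → thiol.
C≡C triple bond → alkyne.
C=C double bond → alkene.
C=C double bond → alkene.
–OH on an sp³ carbon → alcohol (secondary).
pendant –COOCH3: carbonyl C bonded to C and –OCH3 → ester.
C≡C triple bond → alkyne.
C≡C triple bond → alkyne.
–C(=O)–O–C with C on the carbonyl side → ester.
pendant –COCH3: carbonyl C bonded to two carbons → ketone.
pendant –CH2SH → thiol.
halogen on an sp³ carbon → alkyl halide.
Alkene appears at: CH=CH, CH=CH → 2.

2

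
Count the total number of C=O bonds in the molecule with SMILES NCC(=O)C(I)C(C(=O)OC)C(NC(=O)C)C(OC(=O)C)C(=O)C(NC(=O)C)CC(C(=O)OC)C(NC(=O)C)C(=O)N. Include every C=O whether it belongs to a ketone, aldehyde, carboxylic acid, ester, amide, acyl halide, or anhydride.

CO: ketone, 1 C=O (running total 1).
CH(COOCH3): ester, 1 C=O (running total 2).
CH(NHCOCH3): amide, 1 C=O (running total 3).
CH(OCOCH3): ester, 1 C=O (running total 4).
CO: ketone, 1 C=O (running total 5).
CH(NHCOCH3): amide, 1 C=O (running total 6).
CH(COOCH3): ester, 1 C=O (running total 7).
CH(NHCOCH3): amide, 1 C=O (running total 8).
CONH2: amide, 1 C=O (running total 9).

9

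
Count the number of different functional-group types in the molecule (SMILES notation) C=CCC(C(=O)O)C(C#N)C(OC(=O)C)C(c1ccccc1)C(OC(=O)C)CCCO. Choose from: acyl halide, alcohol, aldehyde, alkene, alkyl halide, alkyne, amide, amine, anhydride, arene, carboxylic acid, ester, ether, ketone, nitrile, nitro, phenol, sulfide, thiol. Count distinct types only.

6

C=C double bond → alkene.
pendant –COOH: carbonyl C bonded to C and –OH → carboxylic acid.
pendant –C≡N: nitrile.
pendant –OC(=O)CH3: an acyloxy group → ester.
pendant –C6H5: benzene ring → arene.
pendant –OC(=O)CH3: an acyloxy group → ester.
–OH on an sp³ carbon → alcohol.
Distinct types present: alcohol, alkene, arene, carboxylic acid, ester, nitrile.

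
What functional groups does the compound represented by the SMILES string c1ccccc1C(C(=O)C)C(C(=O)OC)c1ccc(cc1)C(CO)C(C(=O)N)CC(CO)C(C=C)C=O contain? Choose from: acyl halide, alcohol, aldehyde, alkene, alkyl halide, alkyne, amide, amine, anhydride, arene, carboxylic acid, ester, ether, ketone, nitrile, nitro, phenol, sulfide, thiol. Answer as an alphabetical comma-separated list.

alcohol, aldehyde, alkene, amide, arene, ester, ketone

Taking each segment in turn:
  C6H5: C6H5– phenyl ring → arene.
  CH(COCH3): pendant –COCH3: carbonyl C bonded to two carbons → ketone.
  CH(COOCH3): pendant –COOCH3: carbonyl C bonded to C and –OCH3 → ester.
  C6H4: para-disubstituted benzene ring → arene.
  CH(CH2OH): pendant –CH2OH on an sp³ backbone C → alcohol.
  CH(CONH2): pendant –CONH2: carbonyl C bonded to C and N → amide.
  CH(CH2OH): pendant –CH2OH on an sp³ backbone C → alcohol.
  CH(CH=CH2): pendant –CH=CH2: C=C double bond → alkene.
  CHO: terminal –CHO: carbonyl C bonded to H and C → aldehyde.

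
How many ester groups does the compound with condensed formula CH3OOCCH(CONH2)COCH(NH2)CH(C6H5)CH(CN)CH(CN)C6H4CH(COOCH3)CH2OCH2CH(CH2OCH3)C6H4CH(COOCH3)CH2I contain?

CH3O–C(=O)–: carbonyl C bonded to C and to –OCH3 → ester (not ketone + ether).
pendant –CONH2: carbonyl C bonded to C and N → amide.
–C(=O)– with carbon on both sides → ketone.
–NH2 on an sp³ carbon with no adjacent C=O → amine.
pendant –C6H5: benzene ring → arene.
pendant –C≡N: nitrile.
pendant –C≡N: nitrile.
para-disubstituted benzene ring → arene.
pendant –COOCH3: carbonyl C bonded to C and –OCH3 → ester.
C–O–C with sp³ carbons on both sides and no adjacent C=O → ether.
pendant –CH2OCH3: C–O–C linkage → ether.
para-disubstituted benzene ring → arene.
pendant –COOCH3: carbonyl C bonded to C and –OCH3 → ester.
halogen on an sp³ carbon → alkyl halide.
Ester appears at: CH3OOC, CH(COOCH3), CH(COOCH3) → 3.

3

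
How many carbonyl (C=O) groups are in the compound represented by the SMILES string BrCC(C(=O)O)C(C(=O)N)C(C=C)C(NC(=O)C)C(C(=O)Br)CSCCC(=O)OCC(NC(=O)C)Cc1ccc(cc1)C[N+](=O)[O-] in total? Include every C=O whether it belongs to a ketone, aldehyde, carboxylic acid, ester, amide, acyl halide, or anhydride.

CH(COOH): carboxylic acid, 1 C=O (running total 1).
CH(CONH2): amide, 1 C=O (running total 2).
CH(NHCOCH3): amide, 1 C=O (running total 3).
CH(COBr): acyl halide, 1 C=O (running total 4).
CH2COOCH2: ester, 1 C=O (running total 5).
CH(NHCOCH3): amide, 1 C=O (running total 6).

6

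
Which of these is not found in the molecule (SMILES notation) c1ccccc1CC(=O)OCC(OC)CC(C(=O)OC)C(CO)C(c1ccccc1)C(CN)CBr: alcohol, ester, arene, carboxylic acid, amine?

carboxylic acid

alcohol: present (CH(CH2OH) — pendant –CH2OH on an sp³ backbone C → alcohol).
ester: present (CH2COOCH2 — –C(=O)–O–C with C on the carbonyl side → ester).
amine: present (CH(CH2NH2) — pendant –CH2NH2: N on sp³ C, no adjacent C=O → amine).
arene: present (C6H5 — C6H5– phenyl ring → arene).
carboxylic acid: absent. In each of CH2COOCH2 and CH(COOCH3), the acyl oxygen is bonded to carbon (–O–C), not to H, so this is an ester.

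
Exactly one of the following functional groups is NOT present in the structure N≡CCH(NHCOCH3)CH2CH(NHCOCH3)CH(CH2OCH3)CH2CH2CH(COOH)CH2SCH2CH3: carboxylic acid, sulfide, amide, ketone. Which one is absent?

ketone

sulfide: present (CH2SCH2 — C–S–C linkage → sulfide (thioether)).
amide: present (CH(NHCOCH3) — pendant –NHC(=O)CH3: N bonded to a carbonyl → amide (not amine)).
carboxylic acid: present (CH(COOH) — pendant –COOH: carbonyl C bonded to C and –OH → carboxylic acid).
ketone: absent. In CH(NHCOCH3), the C=O is bonded to nitrogen, which defines an amide, not a ketone. In CH(COOH), the C=O bears an –OH, making it a carboxylic acid rather than a ketone.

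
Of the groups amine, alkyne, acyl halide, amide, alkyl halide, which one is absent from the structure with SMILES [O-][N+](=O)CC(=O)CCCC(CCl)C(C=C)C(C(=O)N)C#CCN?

alkyl halide: present (CH(CH2Cl) — pendant –CH2X: halogen on sp³ carbon → alkyl halide).
amide: present (CH(CONH2) — pendant –CONH2: carbonyl C bonded to C and N → amide).
alkyne: present (C≡C — C≡C triple bond → alkyne).
amine: present (CH2NH2 — –NH2 on an sp³ carbon with no adjacent C=O → amine).
acyl halide: no segment matches this pattern.

acyl halide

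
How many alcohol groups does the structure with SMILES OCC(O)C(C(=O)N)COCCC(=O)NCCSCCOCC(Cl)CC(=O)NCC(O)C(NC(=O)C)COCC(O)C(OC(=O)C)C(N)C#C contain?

4

HO– on an sp³ carbon → alcohol.
–OH on an sp³ carbon → alcohol (secondary).
pendant –CONH2: carbonyl C bonded to C and N → amide.
C–O–C with sp³ carbons on both sides and no adjacent C=O → ether.
–C(=O)–N– linkage → amide (the N is not an amine).
C–S–C linkage → sulfide (thioether).
C–O–C with sp³ carbons on both sides and no adjacent C=O → ether.
halogen on an sp³ carbon → alkyl halide.
–C(=O)–N– linkage → amide (the N is not an amine).
–OH on an sp³ carbon → alcohol (secondary).
pendant –NHC(=O)CH3: N bonded to a carbonyl → amide (not amine).
C–O–C with sp³ carbons on both sides and no adjacent C=O → ether.
–OH on an sp³ carbon → alcohol (secondary).
pendant –OC(=O)CH3: an acyloxy group → ester.
–NH2 on an sp³ carbon with no adjacent C=O → amine.
C≡C triple bond → alkyne.
Alcohol appears at: HOCH2, CH(OH), CH(OH), CH(OH) → 4.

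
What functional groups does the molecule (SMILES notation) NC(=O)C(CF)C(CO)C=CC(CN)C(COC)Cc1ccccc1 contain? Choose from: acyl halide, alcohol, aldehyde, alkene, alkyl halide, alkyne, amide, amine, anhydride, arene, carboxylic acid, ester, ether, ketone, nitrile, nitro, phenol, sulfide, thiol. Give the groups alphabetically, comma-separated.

alcohol, alkene, alkyl halide, amide, amine, arene, ether

–C(=O)NH2: carbonyl C bonded to C and to N → amide (the N is not a separate amine).
pendant –CH2X: halogen on sp³ carbon → alkyl halide.
pendant –CH2OH on an sp³ backbone C → alcohol.
C=C double bond → alkene.
pendant –CH2NH2: N on sp³ C, no adjacent C=O → amine.
pendant –CH2OCH3: C–O–C linkage → ether.
–C6H5 phenyl ring → arene.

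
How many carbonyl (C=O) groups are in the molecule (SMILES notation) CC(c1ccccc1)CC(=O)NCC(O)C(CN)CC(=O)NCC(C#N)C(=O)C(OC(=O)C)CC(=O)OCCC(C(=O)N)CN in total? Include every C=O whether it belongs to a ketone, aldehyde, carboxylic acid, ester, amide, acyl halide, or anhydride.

CH2CONHCH2: amide, 1 C=O (running total 1).
CH2CONHCH2: amide, 1 C=O (running total 2).
CO: ketone, 1 C=O (running total 3).
CH(OCOCH3): ester, 1 C=O (running total 4).
CH2COOCH2: ester, 1 C=O (running total 5).
CH(CONH2): amide, 1 C=O (running total 6).

6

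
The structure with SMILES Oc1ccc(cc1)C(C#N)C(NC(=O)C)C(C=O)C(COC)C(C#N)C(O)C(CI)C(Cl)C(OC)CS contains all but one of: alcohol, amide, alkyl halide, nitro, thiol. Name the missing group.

alcohol: present (CH(OH) — –OH on an sp³ carbon → alcohol (secondary)).
alkyl halide: present (CH(CH2I) — pendant –CH2X: halogen on sp³ carbon → alkyl halide).
amide: present (CH(NHCOCH3) — pendant –NHC(=O)CH3: N bonded to a carbonyl → amide (not amine)).
thiol: present (CH2SH — –SH on an sp³ carbon → thiol).
nitro: no segment matches this pattern.

nitro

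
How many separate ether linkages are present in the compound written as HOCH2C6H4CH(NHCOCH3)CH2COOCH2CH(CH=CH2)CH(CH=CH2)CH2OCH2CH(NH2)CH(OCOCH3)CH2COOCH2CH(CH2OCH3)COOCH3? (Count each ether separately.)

2

Reading the structure from left to right:
  HOCH2: HO– on an sp³ carbon → alcohol.
  C6H4: para-disubstituted benzene ring → arene.
  CH(NHCOCH3): pendant –NHC(=O)CH3: N bonded to a carbonyl → amide (not amine).
  CH2COOCH2: –C(=O)–O–C with C on the carbonyl side → ester.
  CH(CH=CH2): pendant –CH=CH2: C=C double bond → alkene.
  CH(CH=CH2): pendant –CH=CH2: C=C double bond → alkene.
  CH2OCH2: C–O–C with sp³ carbons on both sides and no adjacent C=O → ether.
  CH(NH2): –NH2 on an sp³ carbon with no adjacent C=O → amine.
  CH(OCOCH3): pendant –OC(=O)CH3: an acyloxy group → ester.
  CH2COOCH2: –C(=O)–O–C with C on the carbonyl side → ester.
  CH(CH2OCH3): pendant –CH2OCH3: C–O–C linkage → ether.
  COOCH3: –C(=O)OCH3: carbonyl C bonded to C and to –OCH3 → ester (not ketone + ether).
Ether appears at: CH2OCH2, CH(CH2OCH3) → 2.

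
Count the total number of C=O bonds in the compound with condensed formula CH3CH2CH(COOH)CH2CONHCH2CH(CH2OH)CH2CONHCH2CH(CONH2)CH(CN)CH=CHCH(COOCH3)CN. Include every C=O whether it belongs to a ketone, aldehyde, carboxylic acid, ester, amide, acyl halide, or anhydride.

CH(COOH): carboxylic acid, 1 C=O (running total 1).
CH2CONHCH2: amide, 1 C=O (running total 2).
CH2CONHCH2: amide, 1 C=O (running total 3).
CH(CONH2): amide, 1 C=O (running total 4).
CH(COOCH3): ester, 1 C=O (running total 5).

5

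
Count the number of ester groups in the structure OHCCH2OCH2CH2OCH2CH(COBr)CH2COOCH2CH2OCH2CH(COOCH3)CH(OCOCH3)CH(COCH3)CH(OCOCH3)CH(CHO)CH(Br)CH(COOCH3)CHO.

terminal –CHO: carbonyl C bonded to H and C → aldehyde.
C–O–C with sp³ carbons on both sides and no adjacent C=O → ether.
C–O–C with sp³ carbons on both sides and no adjacent C=O → ether.
pendant –C(=O)X: carbonyl C bonded to C and halogen → acyl halide.
–C(=O)–O–C with C on the carbonyl side → ester.
C–O–C with sp³ carbons on both sides and no adjacent C=O → ether.
pendant –COOCH3: carbonyl C bonded to C and –OCH3 → ester.
pendant –OC(=O)CH3: an acyloxy group → ester.
pendant –COCH3: carbonyl C bonded to two carbons → ketone.
pendant –OC(=O)CH3: an acyloxy group → ester.
pendant –CHO: carbonyl C bonded to C and H → aldehyde.
halogen on an sp³ carbon → alkyl halide.
pendant –COOCH3: carbonyl C bonded to C and –OCH3 → ester.
terminal –CHO: carbonyl C bonded to H and C → aldehyde.
Ester appears at: CH2COOCH2, CH(COOCH3), CH(OCOCH3), CH(OCOCH3), CH(COOCH3) → 5.

5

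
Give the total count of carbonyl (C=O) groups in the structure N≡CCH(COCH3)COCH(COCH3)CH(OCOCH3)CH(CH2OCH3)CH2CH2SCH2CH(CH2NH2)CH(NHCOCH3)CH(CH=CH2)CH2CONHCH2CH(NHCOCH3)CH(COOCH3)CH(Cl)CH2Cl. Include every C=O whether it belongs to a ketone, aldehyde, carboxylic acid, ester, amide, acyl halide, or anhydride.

CH(COCH3): ketone, 1 C=O (running total 1).
CO: ketone, 1 C=O (running total 2).
CH(COCH3): ketone, 1 C=O (running total 3).
CH(OCOCH3): ester, 1 C=O (running total 4).
CH(NHCOCH3): amide, 1 C=O (running total 5).
CH2CONHCH2: amide, 1 C=O (running total 6).
CH(NHCOCH3): amide, 1 C=O (running total 7).
CH(COOCH3): ester, 1 C=O (running total 8).

8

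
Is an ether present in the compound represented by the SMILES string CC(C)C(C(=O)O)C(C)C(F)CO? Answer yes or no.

no

Working along the chain:
  CH(COOH): pendant –COOH: carbonyl C bonded to C and –OH → carboxylic acid.
  CH(F): halogen on an sp³ carbon → alkyl halide.
  CH2OH: –OH on an sp³ carbon → alcohol.
The groups actually present are: alcohol, alkyl halide, carboxylic acid.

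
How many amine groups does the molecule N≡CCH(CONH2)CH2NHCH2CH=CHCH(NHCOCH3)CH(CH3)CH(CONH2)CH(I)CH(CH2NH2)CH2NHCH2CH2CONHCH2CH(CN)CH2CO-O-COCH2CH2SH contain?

3

N≡C–: carbon triple-bonded to nitrogen → nitrile.
pendant –CONH2: carbonyl C bonded to C and N → amide.
C–N–C with sp³ carbons and no adjacent C=O → amine (secondary).
C=C double bond → alkene.
pendant –NHC(=O)CH3: N bonded to a carbonyl → amide (not amine).
pendant –CONH2: carbonyl C bonded to C and N → amide.
halogen on an sp³ carbon → alkyl halide.
pendant –CH2NH2: N on sp³ C, no adjacent C=O → amine.
C–N–C with sp³ carbons and no adjacent C=O → amine (secondary).
–C(=O)–N– linkage → amide (the N is not an amine).
pendant –C≡N: nitrile.
two acyl groups sharing one oxygen, –C(=O)–O–C(=O)– → anhydride.
–SH on an sp³ carbon → thiol.
Amine appears at: CH2NHCH2, CH(CH2NH2), CH2NHCH2 → 3.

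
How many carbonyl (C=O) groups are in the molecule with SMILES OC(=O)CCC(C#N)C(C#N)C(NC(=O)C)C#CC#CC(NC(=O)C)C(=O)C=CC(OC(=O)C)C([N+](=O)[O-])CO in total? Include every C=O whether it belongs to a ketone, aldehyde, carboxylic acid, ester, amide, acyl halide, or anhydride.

HOOC: carboxylic acid, 1 C=O (running total 1).
CH(NHCOCH3): amide, 1 C=O (running total 2).
CH(NHCOCH3): amide, 1 C=O (running total 3).
CO: ketone, 1 C=O (running total 4).
CH(OCOCH3): ester, 1 C=O (running total 5).

5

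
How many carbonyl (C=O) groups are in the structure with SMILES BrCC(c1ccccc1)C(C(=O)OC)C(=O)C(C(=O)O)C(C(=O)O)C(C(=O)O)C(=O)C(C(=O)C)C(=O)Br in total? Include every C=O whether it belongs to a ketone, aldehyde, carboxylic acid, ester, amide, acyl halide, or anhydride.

CH(COOCH3): ester, 1 C=O (running total 1).
CO: ketone, 1 C=O (running total 2).
CH(COOH): carboxylic acid, 1 C=O (running total 3).
CH(COOH): carboxylic acid, 1 C=O (running total 4).
CH(COOH): carboxylic acid, 1 C=O (running total 5).
CO: ketone, 1 C=O (running total 6).
CH(COCH3): ketone, 1 C=O (running total 7).
COBr: acyl halide, 1 C=O (running total 8).

8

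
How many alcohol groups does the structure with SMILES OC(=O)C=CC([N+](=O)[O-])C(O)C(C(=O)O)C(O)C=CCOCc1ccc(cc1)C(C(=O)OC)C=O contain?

2

Working along the chain:
  HOOC: –COOH: carbonyl C bonded to –OH and C → carboxylic acid (the –OH is not a separate alcohol).
  CH=CH: C=C double bond → alkene.
  CH(NO2): –NO2 on an sp³ carbon → nitro (the N=O is not a carbonyl).
  CH(OH): –OH on an sp³ carbon → alcohol (secondary).
  CH(COOH): pendant –COOH: carbonyl C bonded to C and –OH → carboxylic acid.
  CH(OH): –OH on an sp³ carbon → alcohol (secondary).
  CH=CH: C=C double bond → alkene.
  CH2OCH2: C–O–C with sp³ carbons on both sides and no adjacent C=O → ether.
  C6H4: para-disubstituted benzene ring → arene.
  CH(COOCH3): pendant –COOCH3: carbonyl C bonded to C and –OCH3 → ester.
  CHO: terminal –CHO: carbonyl C bonded to H and C → aldehyde.
Alcohol appears at: CH(OH), CH(OH) → 2.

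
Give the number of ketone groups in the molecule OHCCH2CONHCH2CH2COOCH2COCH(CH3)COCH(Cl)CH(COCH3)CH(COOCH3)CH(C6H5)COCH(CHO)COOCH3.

4

terminal –CHO: carbonyl C bonded to H and C → aldehyde.
–C(=O)–N– linkage → amide (the N is not an amine).
–C(=O)–O–C with C on the carbonyl side → ester.
–C(=O)– with carbon on both sides → ketone.
–C(=O)– with carbon on both sides → ketone.
halogen on an sp³ carbon → alkyl halide.
pendant –COCH3: carbonyl C bonded to two carbons → ketone.
pendant –COOCH3: carbonyl C bonded to C and –OCH3 → ester.
pendant –C6H5: benzene ring → arene.
–C(=O)– with carbon on both sides → ketone.
pendant –CHO: carbonyl C bonded to C and H → aldehyde.
–C(=O)OCH3: carbonyl C bonded to C and to –OCH3 → ester (not ketone + ether).
Ketone appears at: CO, CO, CH(COCH3), CO → 4.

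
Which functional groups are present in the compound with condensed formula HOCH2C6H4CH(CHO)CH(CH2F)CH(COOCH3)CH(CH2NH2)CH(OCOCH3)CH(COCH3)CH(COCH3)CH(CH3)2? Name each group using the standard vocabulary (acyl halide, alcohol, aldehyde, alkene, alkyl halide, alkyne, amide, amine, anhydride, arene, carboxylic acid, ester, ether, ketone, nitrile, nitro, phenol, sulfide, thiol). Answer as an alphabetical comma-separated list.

HO– on an sp³ carbon → alcohol.
para-disubstituted benzene ring → arene.
pendant –CHO: carbonyl C bonded to C and H → aldehyde.
pendant –CH2X: halogen on sp³ carbon → alkyl halide.
pendant –COOCH3: carbonyl C bonded to C and –OCH3 → ester.
pendant –CH2NH2: N on sp³ C, no adjacent C=O → amine.
pendant –OC(=O)CH3: an acyloxy group → ester.
pendant –COCH3: carbonyl C bonded to two carbons → ketone.
pendant –COCH3: carbonyl C bonded to two carbons → ketone.

alcohol, aldehyde, alkyl halide, amine, arene, ester, ketone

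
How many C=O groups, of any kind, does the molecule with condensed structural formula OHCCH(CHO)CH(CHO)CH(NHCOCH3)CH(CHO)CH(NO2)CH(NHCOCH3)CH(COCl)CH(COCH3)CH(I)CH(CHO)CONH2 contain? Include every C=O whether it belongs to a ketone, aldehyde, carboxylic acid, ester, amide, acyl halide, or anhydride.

OHC: aldehyde, 1 C=O (running total 1).
CH(CHO): aldehyde, 1 C=O (running total 2).
CH(CHO): aldehyde, 1 C=O (running total 3).
CH(NHCOCH3): amide, 1 C=O (running total 4).
CH(CHO): aldehyde, 1 C=O (running total 5).
CH(NHCOCH3): amide, 1 C=O (running total 6).
CH(COCl): acyl halide, 1 C=O (running total 7).
CH(COCH3): ketone, 1 C=O (running total 8).
CH(CHO): aldehyde, 1 C=O (running total 9).
CONH2: amide, 1 C=O (running total 10).

10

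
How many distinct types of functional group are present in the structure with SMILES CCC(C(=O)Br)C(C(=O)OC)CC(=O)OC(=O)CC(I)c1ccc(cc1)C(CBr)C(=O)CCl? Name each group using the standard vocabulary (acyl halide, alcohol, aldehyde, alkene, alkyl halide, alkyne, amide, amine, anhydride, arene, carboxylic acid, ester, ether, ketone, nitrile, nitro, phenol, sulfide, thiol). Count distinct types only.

pendant –C(=O)X: carbonyl C bonded to C and halogen → acyl halide.
pendant –COOCH3: carbonyl C bonded to C and –OCH3 → ester.
two acyl groups sharing one oxygen, –C(=O)–O–C(=O)– → anhydride.
halogen on an sp³ carbon → alkyl halide.
para-disubstituted benzene ring → arene.
pendant –CH2X: halogen on sp³ carbon → alkyl halide.
–C(=O)– with carbon on both sides → ketone.
halogen on an sp³ carbon → alkyl halide.
Distinct types present: acyl halide, alkyl halide, anhydride, arene, ester, ketone.

6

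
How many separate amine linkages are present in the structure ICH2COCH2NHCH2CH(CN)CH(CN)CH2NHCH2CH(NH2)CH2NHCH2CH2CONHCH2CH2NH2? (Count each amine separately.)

5

Working along the chain:
  ICH2: halogen on an sp³ carbon → alkyl halide.
  CO: –C(=O)– with carbon on both sides → ketone.
  CH2NHCH2: C–N–C with sp³ carbons and no adjacent C=O → amine (secondary).
  CH(CN): pendant –C≡N: nitrile.
  CH(CN): pendant –C≡N: nitrile.
  CH2NHCH2: C–N–C with sp³ carbons and no adjacent C=O → amine (secondary).
  CH(NH2): –NH2 on an sp³ carbon with no adjacent C=O → amine.
  CH2NHCH2: C–N–C with sp³ carbons and no adjacent C=O → amine (secondary).
  CH2CONHCH2: –C(=O)–N– linkage → amide (the N is not an amine).
  CH2NH2: –NH2 on an sp³ carbon with no adjacent C=O → amine.
Amine appears at: CH2NHCH2, CH2NHCH2, CH(NH2), CH2NHCH2, CH2NH2 → 5.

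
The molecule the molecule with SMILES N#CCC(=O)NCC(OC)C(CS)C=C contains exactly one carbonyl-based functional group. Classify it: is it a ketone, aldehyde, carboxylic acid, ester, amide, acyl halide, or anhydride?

amide

The carbonyl is in the CH2CONHCH2 segment: –C(=O)–N– linkage → amide (the N is not an amine).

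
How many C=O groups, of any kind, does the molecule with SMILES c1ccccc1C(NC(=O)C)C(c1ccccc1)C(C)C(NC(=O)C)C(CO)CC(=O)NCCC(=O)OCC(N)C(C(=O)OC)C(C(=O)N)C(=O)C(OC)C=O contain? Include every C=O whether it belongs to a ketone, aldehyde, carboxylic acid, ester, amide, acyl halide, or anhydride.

8

CH(NHCOCH3): amide, 1 C=O (running total 1).
CH(NHCOCH3): amide, 1 C=O (running total 2).
CH2CONHCH2: amide, 1 C=O (running total 3).
CH2COOCH2: ester, 1 C=O (running total 4).
CH(COOCH3): ester, 1 C=O (running total 5).
CH(CONH2): amide, 1 C=O (running total 6).
CO: ketone, 1 C=O (running total 7).
CHO: aldehyde, 1 C=O (running total 8).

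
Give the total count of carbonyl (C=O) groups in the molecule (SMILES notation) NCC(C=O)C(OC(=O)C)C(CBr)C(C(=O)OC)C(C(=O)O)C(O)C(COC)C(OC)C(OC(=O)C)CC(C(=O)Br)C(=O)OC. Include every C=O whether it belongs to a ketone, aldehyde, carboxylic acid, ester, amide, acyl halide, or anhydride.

7

CH(CHO): aldehyde, 1 C=O (running total 1).
CH(OCOCH3): ester, 1 C=O (running total 2).
CH(COOCH3): ester, 1 C=O (running total 3).
CH(COOH): carboxylic acid, 1 C=O (running total 4).
CH(OCOCH3): ester, 1 C=O (running total 5).
CH(COBr): acyl halide, 1 C=O (running total 6).
COOCH3: ester, 1 C=O (running total 7).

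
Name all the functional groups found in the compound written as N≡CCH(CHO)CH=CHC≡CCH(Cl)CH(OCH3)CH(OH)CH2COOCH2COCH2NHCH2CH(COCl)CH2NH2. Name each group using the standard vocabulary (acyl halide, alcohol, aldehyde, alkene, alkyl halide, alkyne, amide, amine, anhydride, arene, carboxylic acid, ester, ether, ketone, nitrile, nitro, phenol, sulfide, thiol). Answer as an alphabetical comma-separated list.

N≡C–: carbon triple-bonded to nitrogen → nitrile.
pendant –CHO: carbonyl C bonded to C and H → aldehyde.
C=C double bond → alkene.
C≡C triple bond → alkyne.
halogen on an sp³ carbon → alkyl halide.
pendant –OCH3: C–O–C with sp³ C, no adjacent C=O → ether.
–OH on an sp³ carbon → alcohol (secondary).
–C(=O)–O–C with C on the carbonyl side → ester.
–C(=O)– with carbon on both sides → ketone.
C–N–C with sp³ carbons and no adjacent C=O → amine (secondary).
pendant –C(=O)X: carbonyl C bonded to C and halogen → acyl halide.
–NH2 on an sp³ carbon with no adjacent C=O → amine.

acyl halide, alcohol, aldehyde, alkene, alkyl halide, alkyne, amine, ester, ether, ketone, nitrile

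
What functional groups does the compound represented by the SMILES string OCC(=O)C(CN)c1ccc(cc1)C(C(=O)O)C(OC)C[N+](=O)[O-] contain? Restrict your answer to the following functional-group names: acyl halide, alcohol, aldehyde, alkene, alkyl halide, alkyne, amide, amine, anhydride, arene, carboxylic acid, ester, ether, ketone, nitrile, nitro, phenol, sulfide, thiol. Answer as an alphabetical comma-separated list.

HO– on an sp³ carbon → alcohol.
–C(=O)– with carbon on both sides → ketone.
pendant –CH2NH2: N on sp³ C, no adjacent C=O → amine.
para-disubstituted benzene ring → arene.
pendant –COOH: carbonyl C bonded to C and –OH → carboxylic acid.
pendant –OCH3: C–O–C with sp³ C, no adjacent C=O → ether.
–NO2 on carbon → nitro group.

alcohol, amine, arene, carboxylic acid, ether, ketone, nitro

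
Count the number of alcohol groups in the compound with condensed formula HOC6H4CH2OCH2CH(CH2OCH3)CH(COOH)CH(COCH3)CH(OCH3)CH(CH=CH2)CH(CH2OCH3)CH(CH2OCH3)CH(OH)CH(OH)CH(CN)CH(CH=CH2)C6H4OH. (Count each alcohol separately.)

2

Taking each segment in turn:
  HOC6H4: –OH attached directly to an aromatic ring → phenol (not alcohol); the ring itself is an arene.
  CH2OCH2: C–O–C with sp³ carbons on both sides and no adjacent C=O → ether.
  CH(CH2OCH3): pendant –CH2OCH3: C–O–C linkage → ether.
  CH(COOH): pendant –COOH: carbonyl C bonded to C and –OH → carboxylic acid.
  CH(COCH3): pendant –COCH3: carbonyl C bonded to two carbons → ketone.
  CH(OCH3): pendant –OCH3: C–O–C with sp³ C, no adjacent C=O → ether.
  CH(CH=CH2): pendant –CH=CH2: C=C double bond → alkene.
  CH(CH2OCH3): pendant –CH2OCH3: C–O–C linkage → ether.
  CH(CH2OCH3): pendant –CH2OCH3: C–O–C linkage → ether.
  CH(OH): –OH on an sp³ carbon → alcohol (secondary).
  CH(OH): –OH on an sp³ carbon → alcohol (secondary).
  CH(CN): pendant –C≡N: nitrile.
  CH(CH=CH2): pendant –CH=CH2: C=C double bond → alkene.
  C6H4OH: –OH attached directly to an aromatic ring → phenol (not alcohol); the ring itself is an arene.
Alcohol appears at: CH(OH), CH(OH) → 2.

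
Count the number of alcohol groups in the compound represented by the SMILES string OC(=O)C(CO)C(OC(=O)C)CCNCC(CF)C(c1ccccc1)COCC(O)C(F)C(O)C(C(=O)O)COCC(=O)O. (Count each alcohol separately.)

3

–COOH: carbonyl C bonded to –OH and C → carboxylic acid (the –OH is not a separate alcohol).
pendant –CH2OH on an sp³ backbone C → alcohol.
pendant –OC(=O)CH3: an acyloxy group → ester.
C–N–C with sp³ carbons and no adjacent C=O → amine (secondary).
pendant –CH2X: halogen on sp³ carbon → alkyl halide.
pendant –C6H5: benzene ring → arene.
C–O–C with sp³ carbons on both sides and no adjacent C=O → ether.
–OH on an sp³ carbon → alcohol (secondary).
halogen on an sp³ carbon → alkyl halide.
–OH on an sp³ carbon → alcohol (secondary).
pendant –COOH: carbonyl C bonded to C and –OH → carboxylic acid.
C–O–C with sp³ carbons on both sides and no adjacent C=O → ether.
–COOH: carbonyl C bonded to –OH and C → carboxylic acid (the –OH is not a separate alcohol).
Alcohol appears at: CH(CH2OH), CH(OH), CH(OH) → 3.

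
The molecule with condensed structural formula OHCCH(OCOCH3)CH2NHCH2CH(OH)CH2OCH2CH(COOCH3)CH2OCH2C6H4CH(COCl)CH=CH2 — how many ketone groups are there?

terminal –CHO: carbonyl C bonded to H and C → aldehyde.
pendant –OC(=O)CH3: an acyloxy group → ester.
C–N–C with sp³ carbons and no adjacent C=O → amine (secondary).
–OH on an sp³ carbon → alcohol (secondary).
C–O–C with sp³ carbons on both sides and no adjacent C=O → ether.
pendant –COOCH3: carbonyl C bonded to C and –OCH3 → ester.
C–O–C with sp³ carbons on both sides and no adjacent C=O → ether.
para-disubstituted benzene ring → arene.
pendant –C(=O)X: carbonyl C bonded to C and halogen → acyl halide.
C=C double bond → alkene.
No segment is a ketone: OHC is aldehyde, not ketone; CH(OCOCH3) is ester, not ketone; CH(COOCH3) is ester, not ketone. → 0.

0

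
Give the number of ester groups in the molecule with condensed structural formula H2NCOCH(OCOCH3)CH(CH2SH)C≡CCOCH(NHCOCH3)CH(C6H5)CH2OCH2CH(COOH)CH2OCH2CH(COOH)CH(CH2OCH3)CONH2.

1

Working along the chain:
  H2NCO: –C(=O)NH2: carbonyl C bonded to C and to N → amide (the N is not a separate amine).
  CH(OCOCH3): pendant –OC(=O)CH3: an acyloxy group → ester.
  CH(CH2SH): pendant –CH2SH → thiol.
  C≡C: C≡C triple bond → alkyne.
  CO: –C(=O)– with carbon on both sides → ketone.
  CH(NHCOCH3): pendant –NHC(=O)CH3: N bonded to a carbonyl → amide (not amine).
  CH(C6H5): pendant –C6H5: benzene ring → arene.
  CH2OCH2: C–O–C with sp³ carbons on both sides and no adjacent C=O → ether.
  CH(COOH): pendant –COOH: carbonyl C bonded to C and –OH → carboxylic acid.
  CH2OCH2: C–O–C with sp³ carbons on both sides and no adjacent C=O → ether.
  CH(COOH): pendant –COOH: carbonyl C bonded to C and –OH → carboxylic acid.
  CH(CH2OCH3): pendant –CH2OCH3: C–O–C linkage → ether.
  CONH2: –C(=O)NH2: carbonyl C bonded to C and to N → amide (the N is not a separate amine).
Ester appears at: CH(OCOCH3) → 1.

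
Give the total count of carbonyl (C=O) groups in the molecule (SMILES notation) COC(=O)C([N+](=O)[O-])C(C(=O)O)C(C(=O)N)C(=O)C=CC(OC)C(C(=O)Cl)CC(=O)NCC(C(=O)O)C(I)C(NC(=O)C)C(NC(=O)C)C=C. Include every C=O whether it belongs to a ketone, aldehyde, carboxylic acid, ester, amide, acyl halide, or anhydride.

9

CH3OOC: ester, 1 C=O (running total 1).
CH(COOH): carboxylic acid, 1 C=O (running total 2).
CH(CONH2): amide, 1 C=O (running total 3).
CO: ketone, 1 C=O (running total 4).
CH(COCl): acyl halide, 1 C=O (running total 5).
CH2CONHCH2: amide, 1 C=O (running total 6).
CH(COOH): carboxylic acid, 1 C=O (running total 7).
CH(NHCOCH3): amide, 1 C=O (running total 8).
CH(NHCOCH3): amide, 1 C=O (running total 9).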